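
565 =565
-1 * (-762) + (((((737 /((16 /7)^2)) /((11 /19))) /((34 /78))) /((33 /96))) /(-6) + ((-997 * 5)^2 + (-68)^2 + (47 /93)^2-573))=643186894323283 /25877808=24854767.23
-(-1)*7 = 7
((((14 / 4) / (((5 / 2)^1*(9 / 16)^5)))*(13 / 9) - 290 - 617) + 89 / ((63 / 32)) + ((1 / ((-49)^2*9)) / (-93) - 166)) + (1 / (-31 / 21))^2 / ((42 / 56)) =-6077616951595034 / 6131131186005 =-991.27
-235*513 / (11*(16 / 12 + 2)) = -72333 / 22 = -3287.86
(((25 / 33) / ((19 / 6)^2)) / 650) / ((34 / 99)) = 27 / 79781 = 0.00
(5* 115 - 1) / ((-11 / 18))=-10332 / 11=-939.27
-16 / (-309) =16 / 309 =0.05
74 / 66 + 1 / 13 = 514 / 429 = 1.20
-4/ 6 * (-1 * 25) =50/ 3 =16.67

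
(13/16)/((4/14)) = 91/32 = 2.84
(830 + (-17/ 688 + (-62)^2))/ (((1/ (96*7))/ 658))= 88868947020/ 43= 2066719698.14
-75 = -75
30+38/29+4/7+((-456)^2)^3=1825093397131303240/203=8990607867641887.88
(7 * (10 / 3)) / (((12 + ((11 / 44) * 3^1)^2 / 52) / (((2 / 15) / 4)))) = 5824 / 89937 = 0.06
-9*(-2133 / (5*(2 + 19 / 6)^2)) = 691092 / 4805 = 143.83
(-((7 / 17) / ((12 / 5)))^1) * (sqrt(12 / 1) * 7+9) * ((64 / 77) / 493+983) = -1306050445 * sqrt(3) / 553146 - 559735905 / 368764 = -5607.47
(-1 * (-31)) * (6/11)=186/11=16.91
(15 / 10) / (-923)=-3 / 1846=-0.00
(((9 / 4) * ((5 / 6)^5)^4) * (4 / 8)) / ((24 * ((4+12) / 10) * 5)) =95367431640625 / 623984373770747904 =0.00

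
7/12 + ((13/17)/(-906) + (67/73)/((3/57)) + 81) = 74222461/749564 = 99.02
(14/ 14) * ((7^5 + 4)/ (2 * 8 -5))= 1528.27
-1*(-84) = 84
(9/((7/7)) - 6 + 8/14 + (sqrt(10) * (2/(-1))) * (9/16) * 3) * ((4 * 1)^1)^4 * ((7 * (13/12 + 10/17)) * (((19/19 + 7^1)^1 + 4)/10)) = 218240/17 - 1031184 * sqrt(10)/85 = -25525.77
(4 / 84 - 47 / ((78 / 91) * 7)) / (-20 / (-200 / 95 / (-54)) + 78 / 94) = 5123 / 337008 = 0.02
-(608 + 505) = -1113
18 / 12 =3 / 2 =1.50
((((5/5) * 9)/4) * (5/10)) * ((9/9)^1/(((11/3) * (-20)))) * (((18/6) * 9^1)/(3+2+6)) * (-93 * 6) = 203391/9680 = 21.01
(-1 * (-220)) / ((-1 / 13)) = -2860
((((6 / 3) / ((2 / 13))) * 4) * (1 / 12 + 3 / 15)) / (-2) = -221 / 30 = -7.37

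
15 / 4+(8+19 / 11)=593 / 44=13.48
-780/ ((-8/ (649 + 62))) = 138645/ 2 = 69322.50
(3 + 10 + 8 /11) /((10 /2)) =151 /55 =2.75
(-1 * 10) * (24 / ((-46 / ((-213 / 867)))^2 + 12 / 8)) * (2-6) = 1935744 / 70695199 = 0.03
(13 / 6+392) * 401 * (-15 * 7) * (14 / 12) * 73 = -16961508025 / 12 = -1413459002.08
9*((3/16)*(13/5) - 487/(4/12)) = -1051569/80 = -13144.61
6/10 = 3/5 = 0.60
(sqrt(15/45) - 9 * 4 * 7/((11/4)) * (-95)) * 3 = sqrt(3) + 287280/11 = 26118.10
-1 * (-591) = 591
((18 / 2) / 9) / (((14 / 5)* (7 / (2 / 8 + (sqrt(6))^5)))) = 4.51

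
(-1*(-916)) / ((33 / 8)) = 7328 / 33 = 222.06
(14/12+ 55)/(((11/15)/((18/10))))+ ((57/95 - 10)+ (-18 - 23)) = 87.46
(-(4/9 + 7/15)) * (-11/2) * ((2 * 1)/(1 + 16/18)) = 451/85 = 5.31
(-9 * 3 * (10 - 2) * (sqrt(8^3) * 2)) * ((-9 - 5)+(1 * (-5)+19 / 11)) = 1313280 * sqrt(2) / 11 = 168841.67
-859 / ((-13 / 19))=16321 / 13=1255.46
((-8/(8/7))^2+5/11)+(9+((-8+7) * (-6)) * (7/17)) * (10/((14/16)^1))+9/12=949271/5236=181.30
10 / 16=5 / 8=0.62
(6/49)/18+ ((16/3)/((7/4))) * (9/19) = 4051/2793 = 1.45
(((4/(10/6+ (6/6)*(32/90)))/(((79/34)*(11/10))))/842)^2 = 936360000/1108374509323081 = 0.00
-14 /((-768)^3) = 7 /226492416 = 0.00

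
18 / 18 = 1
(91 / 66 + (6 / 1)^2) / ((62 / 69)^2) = 3915129 / 84568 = 46.30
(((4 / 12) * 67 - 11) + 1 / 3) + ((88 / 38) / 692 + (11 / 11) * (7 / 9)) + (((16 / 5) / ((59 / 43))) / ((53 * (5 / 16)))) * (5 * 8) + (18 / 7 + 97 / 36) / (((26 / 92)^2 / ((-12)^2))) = 5204906500782151 / 547173232515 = 9512.36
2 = 2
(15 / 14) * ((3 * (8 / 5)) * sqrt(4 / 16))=2.57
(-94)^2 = 8836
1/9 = 0.11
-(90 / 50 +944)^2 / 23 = -38892.94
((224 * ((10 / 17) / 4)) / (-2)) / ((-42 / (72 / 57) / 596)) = 95360 / 323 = 295.23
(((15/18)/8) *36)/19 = 15/76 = 0.20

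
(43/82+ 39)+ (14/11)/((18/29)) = 337505/8118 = 41.57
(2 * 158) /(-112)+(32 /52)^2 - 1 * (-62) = 281825 /4732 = 59.56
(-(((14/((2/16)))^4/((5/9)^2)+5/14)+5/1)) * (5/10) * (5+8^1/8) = -535311291897/350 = -1529460833.99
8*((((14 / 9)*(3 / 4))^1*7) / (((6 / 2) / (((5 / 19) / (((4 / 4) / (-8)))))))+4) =-2368 / 171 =-13.85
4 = 4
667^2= 444889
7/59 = 0.12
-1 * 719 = -719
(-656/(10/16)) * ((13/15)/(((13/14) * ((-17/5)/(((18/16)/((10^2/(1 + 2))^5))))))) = 0.00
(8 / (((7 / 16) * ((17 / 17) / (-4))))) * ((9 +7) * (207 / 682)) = -847872 / 2387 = -355.20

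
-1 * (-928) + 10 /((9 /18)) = 948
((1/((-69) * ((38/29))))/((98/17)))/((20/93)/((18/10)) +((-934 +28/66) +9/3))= 1513017/733755930572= 0.00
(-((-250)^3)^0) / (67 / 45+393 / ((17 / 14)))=-0.00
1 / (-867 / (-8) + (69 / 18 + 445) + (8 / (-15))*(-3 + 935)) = 120 / 7217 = 0.02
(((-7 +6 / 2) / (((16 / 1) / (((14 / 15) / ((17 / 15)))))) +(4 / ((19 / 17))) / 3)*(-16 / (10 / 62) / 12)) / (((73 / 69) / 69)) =-62742574 / 117895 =-532.19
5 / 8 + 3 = 29 / 8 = 3.62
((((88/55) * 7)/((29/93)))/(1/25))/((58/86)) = 1119720/841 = 1331.41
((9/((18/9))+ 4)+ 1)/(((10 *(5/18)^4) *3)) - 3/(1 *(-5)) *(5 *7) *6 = 559962/3125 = 179.19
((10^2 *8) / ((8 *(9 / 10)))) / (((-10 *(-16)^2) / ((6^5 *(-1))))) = 675 / 2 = 337.50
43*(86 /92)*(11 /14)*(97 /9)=1972883 /5796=340.39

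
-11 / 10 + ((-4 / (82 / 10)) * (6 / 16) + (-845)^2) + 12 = 146377322 / 205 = 714035.72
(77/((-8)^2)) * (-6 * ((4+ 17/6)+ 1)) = -3619/64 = -56.55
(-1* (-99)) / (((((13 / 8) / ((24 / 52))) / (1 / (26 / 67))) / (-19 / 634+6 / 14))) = 140805324 / 4875143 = 28.88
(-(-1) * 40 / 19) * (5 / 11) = 200 / 209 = 0.96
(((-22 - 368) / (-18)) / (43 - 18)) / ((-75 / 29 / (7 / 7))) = -377 / 1125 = -0.34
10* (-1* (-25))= 250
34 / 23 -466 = -10684 / 23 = -464.52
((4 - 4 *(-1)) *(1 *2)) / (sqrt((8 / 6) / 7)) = 8 *sqrt(21) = 36.66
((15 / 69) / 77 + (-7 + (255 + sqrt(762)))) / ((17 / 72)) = 72*sqrt(762) / 17 + 31623336 / 30107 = 1167.28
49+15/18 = 299/6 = 49.83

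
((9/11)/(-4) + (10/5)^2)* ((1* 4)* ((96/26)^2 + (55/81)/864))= 26929155977/130100256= 206.99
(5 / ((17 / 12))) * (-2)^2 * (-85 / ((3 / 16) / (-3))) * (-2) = -38400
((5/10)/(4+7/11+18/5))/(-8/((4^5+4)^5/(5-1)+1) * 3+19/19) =1753984543804735/28892909030671946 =0.06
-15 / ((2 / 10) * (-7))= 75 / 7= 10.71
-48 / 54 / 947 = -8 / 8523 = -0.00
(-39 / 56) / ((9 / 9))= -39 / 56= -0.70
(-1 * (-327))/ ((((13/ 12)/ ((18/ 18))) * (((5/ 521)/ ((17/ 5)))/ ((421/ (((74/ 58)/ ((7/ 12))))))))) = 247521273657/ 12025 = 20583889.70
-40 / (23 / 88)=-3520 / 23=-153.04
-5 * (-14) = 70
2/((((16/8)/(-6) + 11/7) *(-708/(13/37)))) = -7/8732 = -0.00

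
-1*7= -7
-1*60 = -60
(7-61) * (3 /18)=-9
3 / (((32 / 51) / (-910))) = -4350.94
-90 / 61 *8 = -720 / 61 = -11.80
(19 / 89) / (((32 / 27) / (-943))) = -483759 / 2848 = -169.86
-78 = -78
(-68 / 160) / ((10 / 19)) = -323 / 400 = -0.81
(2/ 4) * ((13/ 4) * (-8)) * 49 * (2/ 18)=-637/ 9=-70.78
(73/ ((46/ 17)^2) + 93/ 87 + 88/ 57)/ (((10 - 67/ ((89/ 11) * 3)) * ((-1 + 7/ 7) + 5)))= 783419741/ 2253715628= 0.35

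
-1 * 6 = -6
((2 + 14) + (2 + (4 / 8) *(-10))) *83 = 1079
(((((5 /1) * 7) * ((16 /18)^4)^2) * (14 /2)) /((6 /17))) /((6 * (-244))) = -4367319040 /23632649829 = -0.18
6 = 6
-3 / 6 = -1 / 2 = -0.50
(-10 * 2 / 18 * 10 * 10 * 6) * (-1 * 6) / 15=800 / 3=266.67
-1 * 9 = -9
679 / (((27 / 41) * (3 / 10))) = 278390 / 81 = 3436.91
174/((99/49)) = 2842/33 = 86.12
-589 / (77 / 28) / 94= -1178 / 517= -2.28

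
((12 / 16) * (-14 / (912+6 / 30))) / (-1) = 105 / 9122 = 0.01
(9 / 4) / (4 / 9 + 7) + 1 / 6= 377 / 804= 0.47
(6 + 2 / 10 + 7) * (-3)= -198 / 5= -39.60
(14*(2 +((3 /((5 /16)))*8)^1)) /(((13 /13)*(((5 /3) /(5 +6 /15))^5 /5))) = 19233102755916 /9765625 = 1969469.72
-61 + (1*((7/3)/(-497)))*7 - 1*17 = -16621/213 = -78.03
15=15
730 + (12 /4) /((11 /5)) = 8045 /11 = 731.36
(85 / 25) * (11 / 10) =187 / 50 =3.74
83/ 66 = 1.26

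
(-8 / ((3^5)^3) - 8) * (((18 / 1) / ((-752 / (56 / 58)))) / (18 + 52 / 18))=100442356 / 11348213967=0.01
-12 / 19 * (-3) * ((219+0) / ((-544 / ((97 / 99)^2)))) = -0.73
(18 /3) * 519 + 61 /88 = 3114.69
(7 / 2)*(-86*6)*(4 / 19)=-7224 / 19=-380.21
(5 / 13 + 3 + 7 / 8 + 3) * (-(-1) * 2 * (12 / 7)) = 2265 / 91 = 24.89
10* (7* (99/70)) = 99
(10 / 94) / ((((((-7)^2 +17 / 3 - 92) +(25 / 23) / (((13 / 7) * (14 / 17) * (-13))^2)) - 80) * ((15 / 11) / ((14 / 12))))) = -101163062 / 130410582609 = -0.00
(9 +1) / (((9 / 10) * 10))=10 / 9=1.11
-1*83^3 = -571787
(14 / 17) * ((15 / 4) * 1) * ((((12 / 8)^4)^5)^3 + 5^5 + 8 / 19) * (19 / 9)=28190122649256595119399587231945 / 117597993469898391552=239716017403.58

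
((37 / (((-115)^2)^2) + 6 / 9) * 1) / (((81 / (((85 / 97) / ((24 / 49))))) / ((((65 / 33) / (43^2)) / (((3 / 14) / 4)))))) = 26515992567883 / 90557144801682075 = 0.00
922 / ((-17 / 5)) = -271.18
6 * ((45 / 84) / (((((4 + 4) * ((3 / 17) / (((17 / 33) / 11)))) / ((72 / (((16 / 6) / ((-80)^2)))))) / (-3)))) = -46818000 / 847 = -55275.09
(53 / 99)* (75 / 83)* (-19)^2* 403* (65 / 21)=12529723375 / 57519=217836.25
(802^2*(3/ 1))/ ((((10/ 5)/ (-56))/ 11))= -594320496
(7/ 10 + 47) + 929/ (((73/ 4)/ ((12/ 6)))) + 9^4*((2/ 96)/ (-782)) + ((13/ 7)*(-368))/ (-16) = 6139412007/ 31968160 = 192.05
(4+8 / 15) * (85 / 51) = 7.56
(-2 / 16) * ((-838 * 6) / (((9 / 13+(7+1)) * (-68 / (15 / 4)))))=-3.99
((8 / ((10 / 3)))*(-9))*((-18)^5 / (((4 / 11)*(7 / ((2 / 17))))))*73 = 137706634.65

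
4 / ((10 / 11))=22 / 5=4.40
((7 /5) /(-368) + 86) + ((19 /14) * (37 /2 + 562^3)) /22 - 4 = 1551399605631 /141680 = 10950025.45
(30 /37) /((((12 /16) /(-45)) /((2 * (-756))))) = 2721600 /37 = 73556.76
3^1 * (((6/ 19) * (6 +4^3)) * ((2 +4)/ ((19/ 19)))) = 7560/ 19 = 397.89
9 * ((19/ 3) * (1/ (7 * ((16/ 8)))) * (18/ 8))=513/ 56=9.16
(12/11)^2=144/121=1.19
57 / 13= 4.38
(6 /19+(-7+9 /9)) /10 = -54 /95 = -0.57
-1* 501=-501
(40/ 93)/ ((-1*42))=-20/ 1953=-0.01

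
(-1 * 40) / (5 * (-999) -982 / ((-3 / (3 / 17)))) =680 / 83933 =0.01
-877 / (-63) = 877 / 63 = 13.92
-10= -10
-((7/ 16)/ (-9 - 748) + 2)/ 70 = -24217/ 847840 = -0.03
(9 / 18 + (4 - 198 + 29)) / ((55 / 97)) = -31913 / 110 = -290.12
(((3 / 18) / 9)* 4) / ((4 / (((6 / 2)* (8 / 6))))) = 2 / 27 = 0.07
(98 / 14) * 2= 14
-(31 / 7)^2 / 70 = -961 / 3430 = -0.28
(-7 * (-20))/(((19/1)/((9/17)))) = 1260/323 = 3.90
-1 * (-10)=10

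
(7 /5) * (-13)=-91 /5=-18.20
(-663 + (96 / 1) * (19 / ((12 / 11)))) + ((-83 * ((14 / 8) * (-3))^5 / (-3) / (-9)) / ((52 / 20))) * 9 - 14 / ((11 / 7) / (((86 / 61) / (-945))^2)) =43449.45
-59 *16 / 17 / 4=-236 / 17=-13.88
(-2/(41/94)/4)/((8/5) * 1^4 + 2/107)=-25145/35506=-0.71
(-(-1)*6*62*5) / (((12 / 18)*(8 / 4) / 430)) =599850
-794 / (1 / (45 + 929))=-773356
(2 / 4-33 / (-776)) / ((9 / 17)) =1.02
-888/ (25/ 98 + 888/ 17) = -1479408/ 87449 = -16.92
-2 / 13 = -0.15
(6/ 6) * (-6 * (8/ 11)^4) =-24576/ 14641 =-1.68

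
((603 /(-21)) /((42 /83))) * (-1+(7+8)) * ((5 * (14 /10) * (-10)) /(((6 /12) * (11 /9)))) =1000980 /11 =90998.18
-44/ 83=-0.53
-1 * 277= -277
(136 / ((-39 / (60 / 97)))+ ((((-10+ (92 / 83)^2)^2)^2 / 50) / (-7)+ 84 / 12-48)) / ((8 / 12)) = -89567780341182485063529 / 994049176654565745350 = -90.10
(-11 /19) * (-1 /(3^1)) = 11 /57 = 0.19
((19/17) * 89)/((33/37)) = 62567/561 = 111.53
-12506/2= -6253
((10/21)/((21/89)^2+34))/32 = 7921/18127536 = 0.00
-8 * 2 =-16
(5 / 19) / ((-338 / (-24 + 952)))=-2320 / 3211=-0.72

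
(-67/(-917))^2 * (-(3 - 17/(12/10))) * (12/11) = 601526/9249779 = 0.07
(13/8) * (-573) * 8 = -7449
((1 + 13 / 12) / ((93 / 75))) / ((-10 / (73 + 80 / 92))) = -212375 / 17112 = -12.41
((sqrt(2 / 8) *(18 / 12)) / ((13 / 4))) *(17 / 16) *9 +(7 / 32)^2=30013 / 13312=2.25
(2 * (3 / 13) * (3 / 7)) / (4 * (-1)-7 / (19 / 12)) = -171 / 7280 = -0.02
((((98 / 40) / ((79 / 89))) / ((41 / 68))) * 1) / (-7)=-10591 / 16195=-0.65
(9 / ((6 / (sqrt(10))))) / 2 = 3 *sqrt(10) / 4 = 2.37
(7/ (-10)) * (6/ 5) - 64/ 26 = -1073/ 325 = -3.30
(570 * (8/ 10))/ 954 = 76/ 159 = 0.48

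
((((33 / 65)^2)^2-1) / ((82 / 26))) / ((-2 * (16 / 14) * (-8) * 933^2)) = -911351 / 49006898533125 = -0.00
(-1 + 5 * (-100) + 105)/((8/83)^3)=-442241.51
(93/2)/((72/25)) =775/48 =16.15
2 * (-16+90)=148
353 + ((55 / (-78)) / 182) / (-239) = 1197673987 / 3392844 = 353.00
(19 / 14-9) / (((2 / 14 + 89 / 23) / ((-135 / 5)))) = 66447 / 1292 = 51.43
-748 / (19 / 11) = -8228 / 19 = -433.05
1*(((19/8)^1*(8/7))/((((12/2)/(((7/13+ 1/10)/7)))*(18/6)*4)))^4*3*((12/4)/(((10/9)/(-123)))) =-253577449892681/1820880485067571200000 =-0.00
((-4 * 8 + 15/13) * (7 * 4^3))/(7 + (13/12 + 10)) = -307968/403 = -764.19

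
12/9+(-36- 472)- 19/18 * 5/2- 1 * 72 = -20927/36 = -581.31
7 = 7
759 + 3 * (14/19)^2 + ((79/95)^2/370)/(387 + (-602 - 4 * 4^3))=760.63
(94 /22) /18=47 /198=0.24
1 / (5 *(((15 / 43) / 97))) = 4171 / 75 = 55.61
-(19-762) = 743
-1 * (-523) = 523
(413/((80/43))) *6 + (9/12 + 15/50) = 53319/40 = 1332.98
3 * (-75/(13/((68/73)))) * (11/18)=-9350/949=-9.85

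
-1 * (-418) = 418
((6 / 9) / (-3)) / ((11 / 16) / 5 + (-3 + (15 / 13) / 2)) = 2080 / 21393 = 0.10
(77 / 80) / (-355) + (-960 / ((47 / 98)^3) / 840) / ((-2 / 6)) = 91637215229 / 2948573200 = 31.08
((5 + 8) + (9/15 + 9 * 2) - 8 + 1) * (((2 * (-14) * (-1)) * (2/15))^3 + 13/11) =81001691/61875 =1309.12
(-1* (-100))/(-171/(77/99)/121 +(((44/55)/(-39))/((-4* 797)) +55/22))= 26327301000/179816849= 146.41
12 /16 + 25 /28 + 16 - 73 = -775 /14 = -55.36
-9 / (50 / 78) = -351 / 25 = -14.04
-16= -16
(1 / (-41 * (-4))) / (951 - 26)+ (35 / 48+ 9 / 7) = 25675309 / 12742800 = 2.01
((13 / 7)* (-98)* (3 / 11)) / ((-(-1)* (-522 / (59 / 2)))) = 5369 / 1914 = 2.81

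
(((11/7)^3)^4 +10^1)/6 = 39.46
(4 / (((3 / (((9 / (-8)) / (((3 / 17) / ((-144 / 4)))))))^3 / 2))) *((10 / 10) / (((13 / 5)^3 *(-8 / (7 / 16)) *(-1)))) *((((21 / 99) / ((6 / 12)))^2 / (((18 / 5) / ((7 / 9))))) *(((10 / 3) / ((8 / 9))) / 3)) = 541.67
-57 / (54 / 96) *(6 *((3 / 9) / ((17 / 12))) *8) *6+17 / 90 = -10505951 / 1530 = -6866.63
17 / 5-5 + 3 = 7 / 5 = 1.40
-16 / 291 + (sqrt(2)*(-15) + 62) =18026 / 291-15*sqrt(2) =40.73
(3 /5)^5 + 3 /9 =3854 /9375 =0.41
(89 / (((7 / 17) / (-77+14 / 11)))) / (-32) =180047 / 352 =511.50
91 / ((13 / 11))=77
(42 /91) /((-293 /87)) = -522 /3809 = -0.14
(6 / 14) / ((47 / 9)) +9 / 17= 0.61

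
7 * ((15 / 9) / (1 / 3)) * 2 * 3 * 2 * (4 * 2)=3360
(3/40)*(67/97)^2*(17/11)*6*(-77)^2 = 370194363/188180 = 1967.24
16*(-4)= -64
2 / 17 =0.12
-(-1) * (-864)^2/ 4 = 186624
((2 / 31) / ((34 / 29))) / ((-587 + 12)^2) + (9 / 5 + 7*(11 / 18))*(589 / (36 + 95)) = 11227392979507 / 410856446250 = 27.33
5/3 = 1.67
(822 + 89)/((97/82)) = 74702/97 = 770.12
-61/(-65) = 61/65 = 0.94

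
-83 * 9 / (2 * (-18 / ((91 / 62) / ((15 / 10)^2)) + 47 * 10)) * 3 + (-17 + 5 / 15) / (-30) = -1432789 / 724662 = -1.98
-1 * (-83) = 83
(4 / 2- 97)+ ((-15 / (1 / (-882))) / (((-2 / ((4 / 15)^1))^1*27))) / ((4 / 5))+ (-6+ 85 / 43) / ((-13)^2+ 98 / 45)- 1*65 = -240164380 / 993687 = -241.69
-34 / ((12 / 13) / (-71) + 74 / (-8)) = 3.67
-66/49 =-1.35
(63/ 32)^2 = 3969/ 1024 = 3.88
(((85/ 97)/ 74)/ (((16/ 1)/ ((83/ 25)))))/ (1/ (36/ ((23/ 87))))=0.33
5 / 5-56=-55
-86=-86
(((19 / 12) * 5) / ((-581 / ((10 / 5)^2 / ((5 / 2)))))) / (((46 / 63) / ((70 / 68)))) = -1995 / 64906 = -0.03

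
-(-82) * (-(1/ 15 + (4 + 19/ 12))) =-4633/ 10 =-463.30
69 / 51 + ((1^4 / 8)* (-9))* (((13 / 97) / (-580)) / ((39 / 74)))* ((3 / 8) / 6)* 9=82831703 / 61210880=1.35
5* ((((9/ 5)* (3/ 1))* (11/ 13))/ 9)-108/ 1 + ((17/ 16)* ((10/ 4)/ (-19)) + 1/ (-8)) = -835661/ 7904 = -105.73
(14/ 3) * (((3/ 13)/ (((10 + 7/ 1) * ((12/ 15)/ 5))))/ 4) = 175/ 1768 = 0.10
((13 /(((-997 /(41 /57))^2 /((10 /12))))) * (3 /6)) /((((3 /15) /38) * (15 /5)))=546325 /3059559702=0.00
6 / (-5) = -6 / 5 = -1.20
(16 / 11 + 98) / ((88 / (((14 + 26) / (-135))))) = -1094 / 3267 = -0.33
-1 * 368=-368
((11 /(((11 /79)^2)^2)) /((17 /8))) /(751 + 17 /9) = 18.29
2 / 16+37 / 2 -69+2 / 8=-401 / 8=-50.12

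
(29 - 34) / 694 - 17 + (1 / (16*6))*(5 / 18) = -10196057 / 599616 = -17.00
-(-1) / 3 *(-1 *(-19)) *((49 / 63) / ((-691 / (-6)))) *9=266 / 691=0.38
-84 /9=-28 /3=-9.33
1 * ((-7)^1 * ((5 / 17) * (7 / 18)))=-245 / 306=-0.80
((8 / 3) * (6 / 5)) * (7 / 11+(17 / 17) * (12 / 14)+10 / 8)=676 / 77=8.78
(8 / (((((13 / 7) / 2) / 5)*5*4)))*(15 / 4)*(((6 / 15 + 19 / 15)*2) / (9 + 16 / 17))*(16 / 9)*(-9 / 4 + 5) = 261800 / 19773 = 13.24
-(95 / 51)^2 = -9025 / 2601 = -3.47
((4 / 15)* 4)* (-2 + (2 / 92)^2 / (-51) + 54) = 22446524 / 404685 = 55.47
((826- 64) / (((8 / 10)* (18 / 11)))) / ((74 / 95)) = 663575 / 888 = 747.27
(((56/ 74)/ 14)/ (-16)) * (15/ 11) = -0.00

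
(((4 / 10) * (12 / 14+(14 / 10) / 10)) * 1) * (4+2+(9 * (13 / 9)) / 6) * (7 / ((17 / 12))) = 34202 / 2125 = 16.10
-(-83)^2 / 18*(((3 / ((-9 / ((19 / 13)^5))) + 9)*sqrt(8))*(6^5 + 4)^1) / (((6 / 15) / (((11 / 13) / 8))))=-1390775713432325*sqrt(2) / 130323843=-15092049.40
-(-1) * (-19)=-19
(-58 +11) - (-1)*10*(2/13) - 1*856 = -11719/13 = -901.46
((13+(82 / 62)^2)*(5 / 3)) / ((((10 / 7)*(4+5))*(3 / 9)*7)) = 7087 / 8649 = 0.82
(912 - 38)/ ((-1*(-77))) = 874/ 77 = 11.35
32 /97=0.33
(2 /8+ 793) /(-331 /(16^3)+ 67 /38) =61733888 /130927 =471.51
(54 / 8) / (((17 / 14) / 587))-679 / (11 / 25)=643223 / 374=1719.85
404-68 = 336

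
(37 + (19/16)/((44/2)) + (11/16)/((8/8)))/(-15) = -2657/1056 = -2.52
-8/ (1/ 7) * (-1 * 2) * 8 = 896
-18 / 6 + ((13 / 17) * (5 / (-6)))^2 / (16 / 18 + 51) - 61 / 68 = -1049805 / 269926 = -3.89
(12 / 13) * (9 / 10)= 54 / 65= 0.83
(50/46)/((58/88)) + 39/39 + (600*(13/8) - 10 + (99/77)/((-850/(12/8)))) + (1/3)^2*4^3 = 69632521319/71435700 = 974.76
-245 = -245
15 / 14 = 1.07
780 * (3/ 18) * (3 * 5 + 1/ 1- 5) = 1430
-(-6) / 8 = 3 / 4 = 0.75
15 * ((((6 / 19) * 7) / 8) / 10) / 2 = 63 / 304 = 0.21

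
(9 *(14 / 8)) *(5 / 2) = 315 / 8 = 39.38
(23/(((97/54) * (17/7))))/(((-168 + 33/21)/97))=-60858/19805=-3.07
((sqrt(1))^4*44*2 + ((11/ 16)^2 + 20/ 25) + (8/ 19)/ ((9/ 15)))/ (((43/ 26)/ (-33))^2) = 402714405951/ 11241920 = 35822.56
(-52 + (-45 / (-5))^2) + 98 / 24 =397 / 12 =33.08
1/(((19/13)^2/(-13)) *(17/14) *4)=-15379/12274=-1.25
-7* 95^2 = -63175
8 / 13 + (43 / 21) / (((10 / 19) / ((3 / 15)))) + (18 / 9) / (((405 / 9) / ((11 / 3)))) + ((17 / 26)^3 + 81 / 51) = 4834268753 / 1411792200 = 3.42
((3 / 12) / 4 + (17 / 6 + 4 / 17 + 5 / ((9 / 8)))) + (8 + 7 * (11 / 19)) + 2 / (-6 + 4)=866435 / 46512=18.63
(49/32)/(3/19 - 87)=-931/52800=-0.02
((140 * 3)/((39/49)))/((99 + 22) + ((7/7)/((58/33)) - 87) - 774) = -0.71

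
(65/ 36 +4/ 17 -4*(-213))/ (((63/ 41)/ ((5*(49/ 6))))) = 750035755/ 33048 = 22695.34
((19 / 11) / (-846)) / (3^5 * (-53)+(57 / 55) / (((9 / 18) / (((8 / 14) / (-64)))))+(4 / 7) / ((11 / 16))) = 2660 / 16778217591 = 0.00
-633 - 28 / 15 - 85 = -10798 / 15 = -719.87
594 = 594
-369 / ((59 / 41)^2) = -620289 / 3481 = -178.19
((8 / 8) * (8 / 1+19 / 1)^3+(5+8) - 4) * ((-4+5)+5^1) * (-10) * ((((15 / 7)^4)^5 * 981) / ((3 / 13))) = -1670157251715748741149902343750000 / 79792266297612001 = -20931317397181544.98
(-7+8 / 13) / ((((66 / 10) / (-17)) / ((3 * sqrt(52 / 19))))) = 14110 * sqrt(247) / 2717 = 81.62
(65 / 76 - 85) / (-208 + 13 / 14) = 44765 / 110162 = 0.41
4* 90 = 360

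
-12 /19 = -0.63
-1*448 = -448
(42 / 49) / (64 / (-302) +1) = 906 / 833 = 1.09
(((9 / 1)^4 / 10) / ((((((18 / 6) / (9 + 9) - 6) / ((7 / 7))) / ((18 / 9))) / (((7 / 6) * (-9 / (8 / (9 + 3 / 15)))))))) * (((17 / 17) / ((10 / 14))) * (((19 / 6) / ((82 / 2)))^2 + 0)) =381331881 / 16810000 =22.68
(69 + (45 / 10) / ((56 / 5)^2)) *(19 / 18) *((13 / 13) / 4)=18.22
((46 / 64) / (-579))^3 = -12167 / 6360417533952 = -0.00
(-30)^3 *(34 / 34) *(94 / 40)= -63450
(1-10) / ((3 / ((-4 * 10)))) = 120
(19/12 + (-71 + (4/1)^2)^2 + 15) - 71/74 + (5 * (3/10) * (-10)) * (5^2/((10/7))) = 1233487/444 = 2778.12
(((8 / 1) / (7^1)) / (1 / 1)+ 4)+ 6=78 / 7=11.14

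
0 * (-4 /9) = 0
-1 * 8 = -8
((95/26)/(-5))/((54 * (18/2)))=-0.00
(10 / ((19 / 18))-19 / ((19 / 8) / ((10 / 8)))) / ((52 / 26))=-5 / 19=-0.26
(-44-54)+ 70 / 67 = -6496 / 67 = -96.96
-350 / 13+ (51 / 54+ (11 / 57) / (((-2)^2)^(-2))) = -101773 / 4446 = -22.89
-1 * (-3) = 3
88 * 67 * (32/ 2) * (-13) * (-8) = 9810944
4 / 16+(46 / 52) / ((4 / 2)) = 9 / 13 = 0.69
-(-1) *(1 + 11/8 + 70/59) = 1681/472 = 3.56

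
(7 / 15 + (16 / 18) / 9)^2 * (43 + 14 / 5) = 12008989 / 820125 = 14.64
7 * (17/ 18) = 119/ 18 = 6.61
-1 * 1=-1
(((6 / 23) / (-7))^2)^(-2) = 671898241 / 1296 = 518440.00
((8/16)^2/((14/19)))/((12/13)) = 0.37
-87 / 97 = -0.90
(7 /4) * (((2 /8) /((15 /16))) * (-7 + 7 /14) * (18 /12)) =-91 /20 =-4.55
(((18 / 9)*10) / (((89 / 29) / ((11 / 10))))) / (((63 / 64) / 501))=6818944 / 1869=3648.45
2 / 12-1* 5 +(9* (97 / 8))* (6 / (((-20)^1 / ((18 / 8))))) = -75353 / 960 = -78.49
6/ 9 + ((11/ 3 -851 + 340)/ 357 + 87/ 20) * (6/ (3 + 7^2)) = 186497/ 185640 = 1.00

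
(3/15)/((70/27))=27/350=0.08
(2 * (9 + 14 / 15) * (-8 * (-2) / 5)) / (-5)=-12.71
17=17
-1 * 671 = -671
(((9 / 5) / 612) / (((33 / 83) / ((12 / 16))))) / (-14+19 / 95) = -83 / 206448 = -0.00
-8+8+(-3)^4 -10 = 71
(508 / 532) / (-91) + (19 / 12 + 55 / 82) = 2.24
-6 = -6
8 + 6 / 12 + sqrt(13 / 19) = sqrt(247) / 19 + 17 / 2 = 9.33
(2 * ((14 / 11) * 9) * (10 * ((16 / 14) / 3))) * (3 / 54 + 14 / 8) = 5200 / 33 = 157.58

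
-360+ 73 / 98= -35207 / 98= -359.26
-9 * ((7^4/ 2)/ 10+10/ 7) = -153063/ 140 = -1093.31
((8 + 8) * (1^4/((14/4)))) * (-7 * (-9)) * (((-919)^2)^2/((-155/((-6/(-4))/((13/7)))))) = -2156968646948304/2015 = -1070455904192.71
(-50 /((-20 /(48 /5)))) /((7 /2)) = 48 /7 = 6.86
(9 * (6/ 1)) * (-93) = -5022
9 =9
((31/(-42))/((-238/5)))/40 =31/79968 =0.00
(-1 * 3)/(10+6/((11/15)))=-33/200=-0.16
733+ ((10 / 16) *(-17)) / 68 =23451 / 32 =732.84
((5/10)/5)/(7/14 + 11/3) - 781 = -97622/125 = -780.98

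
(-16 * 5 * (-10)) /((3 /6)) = 1600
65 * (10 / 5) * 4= 520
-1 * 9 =-9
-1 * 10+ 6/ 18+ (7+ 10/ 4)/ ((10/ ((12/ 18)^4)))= -3839/ 405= -9.48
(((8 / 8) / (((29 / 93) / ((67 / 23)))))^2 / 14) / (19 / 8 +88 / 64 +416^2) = 77650722 / 2155786615297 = 0.00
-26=-26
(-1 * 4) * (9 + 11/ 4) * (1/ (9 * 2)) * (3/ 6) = -47/ 36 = -1.31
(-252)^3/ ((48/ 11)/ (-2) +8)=-2750517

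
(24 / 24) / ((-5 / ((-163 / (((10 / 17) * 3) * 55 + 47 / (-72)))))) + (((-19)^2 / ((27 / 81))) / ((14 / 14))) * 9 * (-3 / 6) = -5750379711 / 1180010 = -4873.16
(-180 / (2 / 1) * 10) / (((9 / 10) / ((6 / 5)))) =-1200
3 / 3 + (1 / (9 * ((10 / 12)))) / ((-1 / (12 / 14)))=31 / 35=0.89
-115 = -115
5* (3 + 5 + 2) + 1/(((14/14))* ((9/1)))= 451/9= 50.11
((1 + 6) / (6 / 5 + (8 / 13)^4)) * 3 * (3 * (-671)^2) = 4050689958315 / 191846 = 21114278.94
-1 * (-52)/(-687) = -0.08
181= 181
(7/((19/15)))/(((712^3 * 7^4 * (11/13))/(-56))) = -195/462053601856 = -0.00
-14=-14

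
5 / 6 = 0.83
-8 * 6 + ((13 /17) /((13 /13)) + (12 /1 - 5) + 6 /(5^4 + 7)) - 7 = -253697 /5372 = -47.23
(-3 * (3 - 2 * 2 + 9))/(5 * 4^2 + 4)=-2/7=-0.29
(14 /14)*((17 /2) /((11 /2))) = 1.55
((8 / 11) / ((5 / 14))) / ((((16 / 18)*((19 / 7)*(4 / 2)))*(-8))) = -441 / 8360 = -0.05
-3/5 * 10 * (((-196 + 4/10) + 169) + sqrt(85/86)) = 798/5 - 3 * sqrt(7310)/43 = 153.63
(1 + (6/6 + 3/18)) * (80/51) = 3.40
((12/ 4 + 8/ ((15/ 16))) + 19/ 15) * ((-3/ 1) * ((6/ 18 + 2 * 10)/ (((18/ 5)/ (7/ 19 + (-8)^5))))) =1215285920/ 171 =7106935.20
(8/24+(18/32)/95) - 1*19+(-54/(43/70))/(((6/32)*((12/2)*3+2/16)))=-253198331/5686320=-44.53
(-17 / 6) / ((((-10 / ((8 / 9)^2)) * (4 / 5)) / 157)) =10676 / 243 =43.93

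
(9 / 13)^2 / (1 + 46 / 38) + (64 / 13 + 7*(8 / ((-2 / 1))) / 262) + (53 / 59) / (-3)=259687021 / 54860442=4.73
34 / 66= 17 / 33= 0.52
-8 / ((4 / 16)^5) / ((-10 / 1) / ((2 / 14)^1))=4096 / 35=117.03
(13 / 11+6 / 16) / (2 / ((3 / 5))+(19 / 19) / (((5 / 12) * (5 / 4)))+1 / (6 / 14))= 10275 / 50072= 0.21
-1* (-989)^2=-978121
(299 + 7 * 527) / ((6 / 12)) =7976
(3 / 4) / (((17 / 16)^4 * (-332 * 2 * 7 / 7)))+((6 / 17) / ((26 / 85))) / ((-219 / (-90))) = 3113678694 / 6578698607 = 0.47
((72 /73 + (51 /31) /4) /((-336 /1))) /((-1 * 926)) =4217 /938801024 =0.00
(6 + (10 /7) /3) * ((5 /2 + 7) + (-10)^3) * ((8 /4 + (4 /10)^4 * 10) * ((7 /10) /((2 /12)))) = -37987656 /625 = -60780.25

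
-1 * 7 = -7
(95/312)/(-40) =-19/2496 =-0.01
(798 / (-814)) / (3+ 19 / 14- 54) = 5586 / 282865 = 0.02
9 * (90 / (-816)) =-135 / 136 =-0.99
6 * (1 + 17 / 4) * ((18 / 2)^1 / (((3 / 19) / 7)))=25137 / 2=12568.50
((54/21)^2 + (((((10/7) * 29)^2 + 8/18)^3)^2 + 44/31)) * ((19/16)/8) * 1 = 13865355775964922632352186688890168143/3648490445647773936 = 3800299324479438997.39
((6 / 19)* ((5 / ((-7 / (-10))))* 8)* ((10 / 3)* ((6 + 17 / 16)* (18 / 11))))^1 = 1017000 / 1463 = 695.15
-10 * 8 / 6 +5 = -25 / 3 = -8.33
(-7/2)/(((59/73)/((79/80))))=-40369/9440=-4.28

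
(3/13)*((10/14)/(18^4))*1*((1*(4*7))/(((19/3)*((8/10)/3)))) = 25/960336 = 0.00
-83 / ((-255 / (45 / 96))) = 83 / 544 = 0.15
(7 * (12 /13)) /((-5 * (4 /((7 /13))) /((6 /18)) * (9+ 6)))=-49 /12675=-0.00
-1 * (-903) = 903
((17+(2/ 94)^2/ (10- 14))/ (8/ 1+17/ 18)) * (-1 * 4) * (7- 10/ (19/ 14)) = 2703798/ 965333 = 2.80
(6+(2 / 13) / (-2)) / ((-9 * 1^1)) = -0.66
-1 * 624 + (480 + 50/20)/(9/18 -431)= -538229/861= -625.12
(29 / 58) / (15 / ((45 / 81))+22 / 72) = 18 / 983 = 0.02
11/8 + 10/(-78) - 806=-251083/312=-804.75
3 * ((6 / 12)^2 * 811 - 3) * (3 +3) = 7191 / 2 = 3595.50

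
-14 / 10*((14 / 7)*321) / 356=-2247 / 890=-2.52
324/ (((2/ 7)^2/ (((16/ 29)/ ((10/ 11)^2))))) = 1920996/ 725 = 2649.65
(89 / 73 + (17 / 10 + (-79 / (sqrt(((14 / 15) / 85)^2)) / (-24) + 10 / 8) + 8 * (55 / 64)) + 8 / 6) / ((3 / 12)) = 38282603 / 30660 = 1248.62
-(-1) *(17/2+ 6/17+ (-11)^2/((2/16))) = 33213/34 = 976.85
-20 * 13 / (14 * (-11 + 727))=-0.03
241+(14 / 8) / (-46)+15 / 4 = 45027 / 184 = 244.71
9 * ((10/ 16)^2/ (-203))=-0.02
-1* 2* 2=-4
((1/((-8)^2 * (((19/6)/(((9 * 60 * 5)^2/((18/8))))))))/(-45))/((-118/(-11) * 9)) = -4125/1121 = -3.68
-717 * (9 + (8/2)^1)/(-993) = 3107/331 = 9.39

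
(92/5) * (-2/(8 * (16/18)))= -207/40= -5.18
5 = 5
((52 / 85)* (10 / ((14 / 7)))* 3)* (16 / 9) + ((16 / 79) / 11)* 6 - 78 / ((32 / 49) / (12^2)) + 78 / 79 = -761470819 / 44319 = -17181.59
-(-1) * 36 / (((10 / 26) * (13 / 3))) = 108 / 5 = 21.60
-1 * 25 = -25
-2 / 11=-0.18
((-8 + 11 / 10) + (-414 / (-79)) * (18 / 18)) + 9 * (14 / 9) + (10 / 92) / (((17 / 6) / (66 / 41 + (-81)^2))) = 3344730169 / 12664490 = 264.10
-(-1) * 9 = 9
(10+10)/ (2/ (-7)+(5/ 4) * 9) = 560/ 307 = 1.82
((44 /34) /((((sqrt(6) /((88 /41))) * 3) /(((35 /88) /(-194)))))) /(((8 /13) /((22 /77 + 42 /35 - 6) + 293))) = -0.36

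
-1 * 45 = -45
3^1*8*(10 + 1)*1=264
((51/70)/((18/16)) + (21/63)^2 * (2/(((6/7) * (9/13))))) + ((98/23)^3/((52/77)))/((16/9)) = 704418932309/10761954840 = 65.45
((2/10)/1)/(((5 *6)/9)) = 3/50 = 0.06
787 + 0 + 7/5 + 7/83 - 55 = 304396/415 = 733.48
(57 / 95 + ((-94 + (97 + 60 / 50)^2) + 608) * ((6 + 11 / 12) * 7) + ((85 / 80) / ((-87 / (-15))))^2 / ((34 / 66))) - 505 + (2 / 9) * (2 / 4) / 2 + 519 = 23823308771177 / 48441600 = 491794.42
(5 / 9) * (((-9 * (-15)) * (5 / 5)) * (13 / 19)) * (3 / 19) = 2925 / 361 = 8.10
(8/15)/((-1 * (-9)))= 0.06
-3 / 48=-1 / 16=-0.06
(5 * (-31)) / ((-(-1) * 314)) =-155 / 314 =-0.49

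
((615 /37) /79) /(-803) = -0.00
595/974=0.61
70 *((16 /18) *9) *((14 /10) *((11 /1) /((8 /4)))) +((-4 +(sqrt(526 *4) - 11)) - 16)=2 *sqrt(526) +4281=4326.87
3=3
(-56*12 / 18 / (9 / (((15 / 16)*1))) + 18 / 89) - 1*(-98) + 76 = 136421 / 801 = 170.31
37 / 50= 0.74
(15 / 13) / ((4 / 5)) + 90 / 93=3885 / 1612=2.41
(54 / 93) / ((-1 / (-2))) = 36 / 31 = 1.16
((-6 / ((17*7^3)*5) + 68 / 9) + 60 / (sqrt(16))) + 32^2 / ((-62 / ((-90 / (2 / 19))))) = 115049505941 / 8134245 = 14143.85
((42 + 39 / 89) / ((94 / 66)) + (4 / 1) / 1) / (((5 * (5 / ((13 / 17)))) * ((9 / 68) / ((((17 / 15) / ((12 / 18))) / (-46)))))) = -31243433 / 108235125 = -0.29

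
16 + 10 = 26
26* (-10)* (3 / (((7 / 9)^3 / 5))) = -2843100 / 343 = -8288.92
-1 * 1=-1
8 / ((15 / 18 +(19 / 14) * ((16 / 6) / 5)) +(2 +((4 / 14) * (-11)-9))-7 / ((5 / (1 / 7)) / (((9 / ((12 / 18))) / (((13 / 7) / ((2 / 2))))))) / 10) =-72800 / 79453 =-0.92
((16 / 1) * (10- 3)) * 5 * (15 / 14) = 600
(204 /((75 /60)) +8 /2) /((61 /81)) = 67716 /305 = 222.02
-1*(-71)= 71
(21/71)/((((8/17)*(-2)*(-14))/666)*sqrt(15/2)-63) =-288422289/61433902117-45288*sqrt(30)/61433902117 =-0.00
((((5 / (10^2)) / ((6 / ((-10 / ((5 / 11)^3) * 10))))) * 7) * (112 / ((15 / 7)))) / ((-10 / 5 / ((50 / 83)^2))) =36522640 / 62001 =589.07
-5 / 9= -0.56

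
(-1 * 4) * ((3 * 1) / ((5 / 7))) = -84 / 5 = -16.80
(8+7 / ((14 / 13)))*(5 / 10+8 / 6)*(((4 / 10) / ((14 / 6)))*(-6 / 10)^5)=-77517 / 218750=-0.35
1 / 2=0.50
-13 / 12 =-1.08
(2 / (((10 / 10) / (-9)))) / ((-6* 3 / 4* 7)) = 4 / 7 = 0.57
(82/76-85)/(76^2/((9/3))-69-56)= -9567/205238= -0.05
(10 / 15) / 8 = 1 / 12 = 0.08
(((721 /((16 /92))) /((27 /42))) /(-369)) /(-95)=116081 /630990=0.18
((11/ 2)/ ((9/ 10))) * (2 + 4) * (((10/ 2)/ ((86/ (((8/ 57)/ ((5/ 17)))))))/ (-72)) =-0.01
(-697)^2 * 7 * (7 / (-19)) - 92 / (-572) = -3404063226 / 2717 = -1252875.68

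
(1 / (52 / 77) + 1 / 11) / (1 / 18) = 8091 / 286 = 28.29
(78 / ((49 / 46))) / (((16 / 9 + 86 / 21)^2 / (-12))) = -871884 / 34225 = -25.48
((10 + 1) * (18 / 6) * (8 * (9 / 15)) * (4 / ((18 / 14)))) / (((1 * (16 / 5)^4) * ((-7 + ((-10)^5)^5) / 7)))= -67375 / 20480000000000000000000014336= -0.00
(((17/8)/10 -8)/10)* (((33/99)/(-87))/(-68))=-623/14198400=-0.00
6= 6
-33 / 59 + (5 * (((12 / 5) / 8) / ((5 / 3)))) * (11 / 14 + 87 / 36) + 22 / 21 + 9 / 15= 39355 / 9912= 3.97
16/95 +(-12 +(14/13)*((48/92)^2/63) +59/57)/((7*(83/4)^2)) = 15574515328/94514427735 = 0.16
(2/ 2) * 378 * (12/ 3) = 1512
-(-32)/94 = 16/47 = 0.34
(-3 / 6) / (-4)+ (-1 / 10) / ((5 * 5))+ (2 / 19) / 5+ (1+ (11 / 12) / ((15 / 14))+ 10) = 2051591 / 171000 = 12.00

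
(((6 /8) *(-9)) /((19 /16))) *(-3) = 324 /19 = 17.05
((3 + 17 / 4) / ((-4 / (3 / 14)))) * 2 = -87 / 112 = -0.78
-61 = -61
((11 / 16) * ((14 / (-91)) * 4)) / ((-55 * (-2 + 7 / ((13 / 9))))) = 1 / 370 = 0.00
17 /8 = 2.12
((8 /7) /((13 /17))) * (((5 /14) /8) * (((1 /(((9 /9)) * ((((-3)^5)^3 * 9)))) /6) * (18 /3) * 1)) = -85 /164524567662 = -0.00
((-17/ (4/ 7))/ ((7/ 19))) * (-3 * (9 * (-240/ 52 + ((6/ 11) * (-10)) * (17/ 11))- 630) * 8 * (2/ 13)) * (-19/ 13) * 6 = 1954153.29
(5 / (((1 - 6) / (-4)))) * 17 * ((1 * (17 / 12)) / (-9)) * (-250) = 72250 / 27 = 2675.93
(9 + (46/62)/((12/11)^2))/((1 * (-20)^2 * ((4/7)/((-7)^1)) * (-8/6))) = 2104991/9523200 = 0.22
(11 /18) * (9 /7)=11 /14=0.79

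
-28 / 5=-5.60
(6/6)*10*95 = 950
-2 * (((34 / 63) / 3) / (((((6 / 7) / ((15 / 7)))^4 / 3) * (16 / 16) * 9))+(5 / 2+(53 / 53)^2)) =-26501 / 2268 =-11.68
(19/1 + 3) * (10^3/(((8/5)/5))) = 68750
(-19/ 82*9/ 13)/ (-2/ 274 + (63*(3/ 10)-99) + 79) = 117135/ 808561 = 0.14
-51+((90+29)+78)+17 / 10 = 1477 / 10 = 147.70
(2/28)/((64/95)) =0.11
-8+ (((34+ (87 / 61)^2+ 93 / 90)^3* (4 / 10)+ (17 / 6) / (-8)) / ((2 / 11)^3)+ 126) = 377195941966807410923129 / 111284008619760000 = 3389489.17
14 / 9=1.56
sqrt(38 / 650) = sqrt(247) / 65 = 0.24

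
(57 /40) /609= 19 /8120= 0.00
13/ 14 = 0.93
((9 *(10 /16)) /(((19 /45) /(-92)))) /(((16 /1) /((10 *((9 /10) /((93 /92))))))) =-3213675 /4712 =-682.02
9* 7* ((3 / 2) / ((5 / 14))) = 1323 / 5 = 264.60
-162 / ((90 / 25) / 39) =-1755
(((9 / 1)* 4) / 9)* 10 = 40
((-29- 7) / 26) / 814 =-9 / 5291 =-0.00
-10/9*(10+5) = -50/3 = -16.67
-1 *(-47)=47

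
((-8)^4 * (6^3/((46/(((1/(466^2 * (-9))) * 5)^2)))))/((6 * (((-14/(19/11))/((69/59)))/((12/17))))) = -486400/227622580382351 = -0.00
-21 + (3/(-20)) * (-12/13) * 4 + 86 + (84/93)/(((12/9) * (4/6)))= 268277/4030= 66.57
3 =3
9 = 9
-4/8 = -1/2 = -0.50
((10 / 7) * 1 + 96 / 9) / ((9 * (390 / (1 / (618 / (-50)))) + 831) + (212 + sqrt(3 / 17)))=-2285333885 / 8000041596519 - 3175 * sqrt(51) / 8000041596519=-0.00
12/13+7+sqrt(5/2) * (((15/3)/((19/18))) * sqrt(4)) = 103/13+90 * sqrt(10)/19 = 22.90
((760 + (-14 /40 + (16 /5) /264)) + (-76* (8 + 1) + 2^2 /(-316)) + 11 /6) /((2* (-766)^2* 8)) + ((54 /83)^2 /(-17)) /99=-0.00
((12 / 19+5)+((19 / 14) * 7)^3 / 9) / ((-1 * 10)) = -27605 / 2736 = -10.09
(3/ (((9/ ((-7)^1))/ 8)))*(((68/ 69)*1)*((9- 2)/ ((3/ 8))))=-213248/ 621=-343.39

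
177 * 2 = 354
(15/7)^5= 759375/16807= 45.18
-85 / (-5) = 17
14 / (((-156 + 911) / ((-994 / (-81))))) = 13916 / 61155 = 0.23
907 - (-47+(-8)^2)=890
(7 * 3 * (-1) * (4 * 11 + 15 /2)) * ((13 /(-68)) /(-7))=-4017 /136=-29.54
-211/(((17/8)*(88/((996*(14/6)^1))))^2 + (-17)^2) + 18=26956900658/1560917033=17.27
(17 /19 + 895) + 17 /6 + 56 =108839 /114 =954.73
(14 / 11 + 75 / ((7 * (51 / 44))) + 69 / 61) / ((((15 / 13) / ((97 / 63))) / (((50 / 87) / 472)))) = 0.02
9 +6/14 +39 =339/7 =48.43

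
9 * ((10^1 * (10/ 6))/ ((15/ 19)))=190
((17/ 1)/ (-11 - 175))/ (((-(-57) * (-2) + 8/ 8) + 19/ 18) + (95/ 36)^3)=132192/ 135330655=0.00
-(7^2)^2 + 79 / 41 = -98362 / 41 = -2399.07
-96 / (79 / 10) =-960 / 79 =-12.15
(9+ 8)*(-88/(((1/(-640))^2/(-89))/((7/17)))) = 22455910400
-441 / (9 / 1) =-49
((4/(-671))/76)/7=-1/89243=-0.00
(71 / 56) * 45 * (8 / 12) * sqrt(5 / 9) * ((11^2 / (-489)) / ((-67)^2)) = -42955 * sqrt(5) / 61463388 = -0.00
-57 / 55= -1.04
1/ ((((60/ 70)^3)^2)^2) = 13841287201/ 2176782336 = 6.36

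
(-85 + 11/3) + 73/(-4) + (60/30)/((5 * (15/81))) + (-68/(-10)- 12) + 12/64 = -122923/1200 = -102.44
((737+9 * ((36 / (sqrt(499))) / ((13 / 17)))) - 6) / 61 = 5508 * sqrt(499) / 395707+731 / 61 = 12.29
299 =299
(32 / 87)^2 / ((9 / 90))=10240 / 7569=1.35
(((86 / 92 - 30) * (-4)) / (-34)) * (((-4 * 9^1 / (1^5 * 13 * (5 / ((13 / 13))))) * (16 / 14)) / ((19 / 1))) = 55008 / 482885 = 0.11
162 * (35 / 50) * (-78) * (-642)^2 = -18228365064 / 5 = -3645673012.80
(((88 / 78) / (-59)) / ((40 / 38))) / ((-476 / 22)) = 2299 / 2738190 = 0.00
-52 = -52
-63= -63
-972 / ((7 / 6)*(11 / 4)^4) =-1492992 / 102487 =-14.57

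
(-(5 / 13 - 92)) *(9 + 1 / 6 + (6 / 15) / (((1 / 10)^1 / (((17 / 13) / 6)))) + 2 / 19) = 5968101 / 6422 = 929.32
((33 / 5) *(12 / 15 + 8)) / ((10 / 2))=1452 / 125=11.62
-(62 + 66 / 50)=-1583 / 25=-63.32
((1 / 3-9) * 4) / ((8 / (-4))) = 52 / 3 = 17.33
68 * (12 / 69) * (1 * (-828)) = -9792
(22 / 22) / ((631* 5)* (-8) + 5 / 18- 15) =-18 / 454585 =-0.00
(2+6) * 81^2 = 52488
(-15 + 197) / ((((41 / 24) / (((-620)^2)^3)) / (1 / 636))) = 20675285752576000000 / 2173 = 9514627589772664.52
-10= -10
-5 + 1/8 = -39/8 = -4.88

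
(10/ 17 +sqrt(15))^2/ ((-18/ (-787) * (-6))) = -145.03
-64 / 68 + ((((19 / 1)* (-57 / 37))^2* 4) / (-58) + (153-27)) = 44526100 / 674917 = 65.97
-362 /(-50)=7.24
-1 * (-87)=87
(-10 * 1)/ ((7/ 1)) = -10/ 7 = -1.43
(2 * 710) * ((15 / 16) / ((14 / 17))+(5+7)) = 1044765 / 56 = 18656.52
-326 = -326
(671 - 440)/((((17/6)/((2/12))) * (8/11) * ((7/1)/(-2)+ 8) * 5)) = 847/1020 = 0.83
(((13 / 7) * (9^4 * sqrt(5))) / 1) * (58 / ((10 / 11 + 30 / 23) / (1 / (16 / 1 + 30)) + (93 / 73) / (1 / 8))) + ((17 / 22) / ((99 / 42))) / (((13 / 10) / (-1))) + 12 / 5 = 50678 / 23595 + 1986218091 * sqrt(5) / 314804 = 14110.35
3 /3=1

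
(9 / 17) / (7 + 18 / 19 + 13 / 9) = 1539 / 27302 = 0.06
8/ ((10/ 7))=28/ 5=5.60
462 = 462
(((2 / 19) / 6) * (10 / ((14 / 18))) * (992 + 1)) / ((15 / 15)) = 29790 / 133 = 223.98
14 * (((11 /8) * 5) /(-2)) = -385 /8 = -48.12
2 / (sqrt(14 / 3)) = sqrt(42) / 7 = 0.93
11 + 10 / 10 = 12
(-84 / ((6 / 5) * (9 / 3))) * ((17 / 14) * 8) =-680 / 3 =-226.67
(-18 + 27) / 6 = 3 / 2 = 1.50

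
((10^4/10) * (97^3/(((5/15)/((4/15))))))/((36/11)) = 2007880600/9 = 223097844.44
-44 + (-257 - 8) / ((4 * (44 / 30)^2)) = -144809 / 1936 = -74.80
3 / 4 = 0.75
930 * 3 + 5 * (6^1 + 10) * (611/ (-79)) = 171530/ 79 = 2171.27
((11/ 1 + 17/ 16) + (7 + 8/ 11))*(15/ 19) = 15.62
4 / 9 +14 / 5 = 146 / 45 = 3.24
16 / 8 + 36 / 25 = 86 / 25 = 3.44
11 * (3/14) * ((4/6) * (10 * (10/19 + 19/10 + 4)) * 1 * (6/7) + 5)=183117/1862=98.34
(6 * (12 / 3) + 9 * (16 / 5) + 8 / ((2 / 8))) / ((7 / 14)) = 848 / 5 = 169.60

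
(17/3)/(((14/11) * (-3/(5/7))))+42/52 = -1447/5733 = -0.25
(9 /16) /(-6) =-3 /32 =-0.09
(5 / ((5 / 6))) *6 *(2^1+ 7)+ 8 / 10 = 1624 / 5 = 324.80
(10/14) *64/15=64/21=3.05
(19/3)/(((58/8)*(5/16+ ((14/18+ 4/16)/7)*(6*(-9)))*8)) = -1064/74211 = -0.01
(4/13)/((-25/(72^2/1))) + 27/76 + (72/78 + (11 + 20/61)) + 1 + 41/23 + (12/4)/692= -5581253967/115291525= -48.41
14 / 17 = 0.82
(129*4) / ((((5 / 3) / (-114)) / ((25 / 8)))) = -110295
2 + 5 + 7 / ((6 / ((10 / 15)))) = 70 / 9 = 7.78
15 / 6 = 5 / 2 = 2.50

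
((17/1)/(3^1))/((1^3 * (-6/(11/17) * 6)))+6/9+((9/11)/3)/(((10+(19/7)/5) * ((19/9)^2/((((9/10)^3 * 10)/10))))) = 500293637/879179400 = 0.57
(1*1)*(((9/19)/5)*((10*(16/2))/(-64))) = -9/76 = -0.12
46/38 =23/19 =1.21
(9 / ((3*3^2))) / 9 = 1 / 27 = 0.04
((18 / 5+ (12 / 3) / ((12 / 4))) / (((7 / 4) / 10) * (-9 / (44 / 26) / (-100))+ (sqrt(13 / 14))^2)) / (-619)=-9116800 / 1072850181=-0.01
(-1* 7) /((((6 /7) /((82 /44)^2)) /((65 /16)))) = -5353985 /46464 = -115.23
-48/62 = -24/31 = -0.77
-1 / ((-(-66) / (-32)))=16 / 33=0.48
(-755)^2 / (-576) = -570025 / 576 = -989.63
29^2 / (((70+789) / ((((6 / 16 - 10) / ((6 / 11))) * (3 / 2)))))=-712327 / 27488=-25.91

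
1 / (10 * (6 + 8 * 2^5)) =1 / 2620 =0.00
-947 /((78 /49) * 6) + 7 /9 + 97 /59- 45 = -141.73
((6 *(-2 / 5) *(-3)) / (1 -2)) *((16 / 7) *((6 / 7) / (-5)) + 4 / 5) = -144 / 49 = -2.94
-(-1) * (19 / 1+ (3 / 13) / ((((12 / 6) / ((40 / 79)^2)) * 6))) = 1541927 / 81133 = 19.00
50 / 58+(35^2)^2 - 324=43508754 / 29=1500301.86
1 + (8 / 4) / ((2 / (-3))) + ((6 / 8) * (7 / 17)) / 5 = -659 / 340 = -1.94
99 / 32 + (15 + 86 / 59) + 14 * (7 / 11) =591067 / 20768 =28.46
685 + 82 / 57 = 39127 / 57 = 686.44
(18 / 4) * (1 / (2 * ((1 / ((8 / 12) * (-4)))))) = -6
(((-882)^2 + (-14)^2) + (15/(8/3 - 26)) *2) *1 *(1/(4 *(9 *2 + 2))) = 5446831/560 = 9726.48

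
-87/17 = -5.12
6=6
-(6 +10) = -16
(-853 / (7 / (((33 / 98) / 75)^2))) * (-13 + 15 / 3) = 206426 / 10504375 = 0.02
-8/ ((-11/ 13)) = 104/ 11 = 9.45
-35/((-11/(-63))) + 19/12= -26251/132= -198.87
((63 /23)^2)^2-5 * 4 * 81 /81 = 10156141 /279841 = 36.29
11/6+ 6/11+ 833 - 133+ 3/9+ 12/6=46511/66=704.71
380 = 380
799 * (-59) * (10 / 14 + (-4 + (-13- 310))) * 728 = 11197684576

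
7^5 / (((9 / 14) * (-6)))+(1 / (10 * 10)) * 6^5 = -2888737 / 675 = -4279.61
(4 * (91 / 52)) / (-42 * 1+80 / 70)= -49 / 286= -0.17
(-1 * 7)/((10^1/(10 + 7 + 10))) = -18.90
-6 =-6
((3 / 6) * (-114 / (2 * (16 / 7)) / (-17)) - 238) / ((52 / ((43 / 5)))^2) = -238655977 / 36774400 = -6.49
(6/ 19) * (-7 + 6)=-6/ 19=-0.32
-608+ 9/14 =-8503/14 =-607.36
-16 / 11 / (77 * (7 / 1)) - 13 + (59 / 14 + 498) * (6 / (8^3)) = -21605845 / 3035648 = -7.12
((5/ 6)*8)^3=8000/ 27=296.30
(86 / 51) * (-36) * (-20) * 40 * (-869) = -717446400 / 17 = -42202729.41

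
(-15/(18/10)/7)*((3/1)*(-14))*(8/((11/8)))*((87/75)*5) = 1687.27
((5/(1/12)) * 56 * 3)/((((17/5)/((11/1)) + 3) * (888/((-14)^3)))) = -4527600/481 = -9412.89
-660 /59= -11.19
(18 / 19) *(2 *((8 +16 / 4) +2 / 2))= 468 / 19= 24.63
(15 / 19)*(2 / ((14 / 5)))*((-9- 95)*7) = -7800 / 19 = -410.53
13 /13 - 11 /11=0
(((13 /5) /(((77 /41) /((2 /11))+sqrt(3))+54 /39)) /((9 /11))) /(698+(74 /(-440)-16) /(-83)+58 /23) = 159885823730776 /403951457622384279-13649258276368 * sqrt(3) /403951457622384279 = 0.00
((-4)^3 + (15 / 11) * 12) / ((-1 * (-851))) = -524 / 9361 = -0.06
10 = 10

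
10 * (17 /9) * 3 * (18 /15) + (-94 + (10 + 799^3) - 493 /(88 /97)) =44887201883 /88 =510081839.58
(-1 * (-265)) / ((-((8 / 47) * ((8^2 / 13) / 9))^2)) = -8013335265 / 262144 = -30568.45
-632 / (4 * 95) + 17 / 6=667 / 570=1.17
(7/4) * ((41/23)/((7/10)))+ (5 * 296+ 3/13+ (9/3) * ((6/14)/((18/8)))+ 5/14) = 3109394/2093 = 1485.62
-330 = -330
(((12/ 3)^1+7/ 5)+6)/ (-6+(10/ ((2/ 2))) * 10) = 57/ 470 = 0.12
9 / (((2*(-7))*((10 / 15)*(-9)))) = 3 / 28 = 0.11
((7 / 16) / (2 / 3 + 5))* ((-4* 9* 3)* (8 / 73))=-1134 / 1241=-0.91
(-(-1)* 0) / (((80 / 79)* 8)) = 0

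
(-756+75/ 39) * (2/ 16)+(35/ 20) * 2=-90.76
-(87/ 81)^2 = -841/ 729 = -1.15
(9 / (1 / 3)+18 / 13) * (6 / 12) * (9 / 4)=3321 / 104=31.93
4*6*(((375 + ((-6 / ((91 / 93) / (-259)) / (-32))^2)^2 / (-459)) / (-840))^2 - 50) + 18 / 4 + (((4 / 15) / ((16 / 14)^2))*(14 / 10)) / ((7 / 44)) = 131467358531008633897973646217 / 29768150511804026034585600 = 4416.38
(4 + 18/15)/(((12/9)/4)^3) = 702/5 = 140.40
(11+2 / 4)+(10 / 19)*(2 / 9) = 3973 / 342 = 11.62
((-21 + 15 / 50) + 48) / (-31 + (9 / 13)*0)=-273 / 310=-0.88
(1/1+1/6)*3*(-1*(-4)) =14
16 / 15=1.07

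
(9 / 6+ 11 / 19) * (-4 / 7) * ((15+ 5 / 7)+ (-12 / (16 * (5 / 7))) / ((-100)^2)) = -91473073 / 4900000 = -18.67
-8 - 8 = -16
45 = 45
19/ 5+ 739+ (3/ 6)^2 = 14861/ 20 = 743.05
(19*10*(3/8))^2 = 81225/16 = 5076.56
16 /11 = 1.45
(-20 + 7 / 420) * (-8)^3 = 10231.47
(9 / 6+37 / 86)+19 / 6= 1315 / 258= 5.10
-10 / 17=-0.59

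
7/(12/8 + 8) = 14/19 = 0.74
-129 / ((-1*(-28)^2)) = 129 / 784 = 0.16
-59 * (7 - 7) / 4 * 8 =0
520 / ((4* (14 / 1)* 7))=65 / 49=1.33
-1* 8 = -8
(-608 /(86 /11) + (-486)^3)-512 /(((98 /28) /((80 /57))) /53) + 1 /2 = -3939323201099 /34314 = -114802214.87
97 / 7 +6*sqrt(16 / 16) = 139 / 7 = 19.86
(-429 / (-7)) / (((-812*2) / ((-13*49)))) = 5577 / 232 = 24.04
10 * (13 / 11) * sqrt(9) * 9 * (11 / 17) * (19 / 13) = 5130 / 17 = 301.76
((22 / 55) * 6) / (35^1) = 0.07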